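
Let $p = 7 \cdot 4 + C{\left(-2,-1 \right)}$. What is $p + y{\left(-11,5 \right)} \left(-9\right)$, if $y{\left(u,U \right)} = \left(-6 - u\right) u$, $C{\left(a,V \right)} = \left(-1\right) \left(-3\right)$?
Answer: $526$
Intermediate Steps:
$C{\left(a,V \right)} = 3$
$y{\left(u,U \right)} = u \left(-6 - u\right)$
$p = 31$ ($p = 7 \cdot 4 + 3 = 28 + 3 = 31$)
$p + y{\left(-11,5 \right)} \left(-9\right) = 31 + \left(-1\right) \left(-11\right) \left(6 - 11\right) \left(-9\right) = 31 + \left(-1\right) \left(-11\right) \left(-5\right) \left(-9\right) = 31 - -495 = 31 + 495 = 526$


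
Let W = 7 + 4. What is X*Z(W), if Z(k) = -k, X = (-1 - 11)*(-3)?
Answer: -396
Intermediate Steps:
X = 36 (X = -12*(-3) = 36)
W = 11
X*Z(W) = 36*(-1*11) = 36*(-11) = -396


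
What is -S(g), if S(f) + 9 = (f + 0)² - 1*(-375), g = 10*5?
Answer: -2866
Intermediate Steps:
g = 50
S(f) = 366 + f² (S(f) = -9 + ((f + 0)² - 1*(-375)) = -9 + (f² + 375) = -9 + (375 + f²) = 366 + f²)
-S(g) = -(366 + 50²) = -(366 + 2500) = -1*2866 = -2866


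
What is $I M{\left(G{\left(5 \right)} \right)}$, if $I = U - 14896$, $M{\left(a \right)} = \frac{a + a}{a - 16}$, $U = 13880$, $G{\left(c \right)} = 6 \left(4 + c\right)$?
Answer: $- \frac{54864}{19} \approx -2887.6$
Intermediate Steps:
$G{\left(c \right)} = 24 + 6 c$
$M{\left(a \right)} = \frac{2 a}{-16 + a}$
$I = -1016$ ($I = 13880 - 14896 = -1016$)
$I M{\left(G{\left(5 \right)} \right)} = - 1016 \frac{2 \left(24 + 6 \cdot 5\right)}{-16 + \left(24 + 6 \cdot 5\right)} = - 1016 \frac{2 \left(24 + 30\right)}{-16 + \left(24 + 30\right)} = - 1016 \cdot 2 \cdot 54 \frac{1}{-16 + 54} = - 1016 \cdot 2 \cdot 54 \cdot \frac{1}{38} = \left(-1016\right) \frac{54}{19} = - \frac{54864}{19}$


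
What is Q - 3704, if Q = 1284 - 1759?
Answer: -4179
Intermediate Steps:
Q = -475
Q - 3704 = -475 - 3704 = -4179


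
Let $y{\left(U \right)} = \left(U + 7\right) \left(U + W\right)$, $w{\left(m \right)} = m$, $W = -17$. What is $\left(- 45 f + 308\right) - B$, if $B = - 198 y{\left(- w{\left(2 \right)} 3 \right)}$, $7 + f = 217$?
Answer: $-13696$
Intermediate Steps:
$f = 210$ ($f = -7 + 217 = 210$)
$y{\left(U \right)} = \left(-17 + U\right) \left(7 + U\right)$ ($y{\left(U \right)} = \left(U + 7\right) \left(U - 17\right) = \left(7 + U\right) \left(-17 + U\right) = \left(-17 + U\right) \left(7 + U\right)$)
$B = 4554$ ($B = - 198 \left(-119 + \left(\left(-1\right) 2 \cdot 3\right)^{2} - 10 \left(-1\right) 2 \cdot 3\right) = - 198 \left(-119 + \left(\left(-2\right) 3\right)^{2} - 10 \left(\left(-2\right) 3\right)\right) = - 198 \left(-119 + \left(-6\right)^{2} - -60\right) = - 198 \left(-119 + 36 + 60\right) = \left(-198\right) \left(-23\right) = 4554$)
$\left(- 45 f + 308\right) - B = \left(\left(-45\right) 210 + 308\right) - 4554 = \left(-9450 + 308\right) - 4554 = -9142 - 4554 = -13696$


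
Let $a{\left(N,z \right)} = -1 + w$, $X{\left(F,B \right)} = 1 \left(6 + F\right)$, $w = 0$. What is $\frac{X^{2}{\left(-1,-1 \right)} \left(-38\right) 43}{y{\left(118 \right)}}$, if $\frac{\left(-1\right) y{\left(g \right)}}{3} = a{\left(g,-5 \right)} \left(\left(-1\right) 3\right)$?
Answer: $\frac{40850}{9} \approx 4538.9$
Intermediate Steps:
$X{\left(F,B \right)} = 6 + F$
$a{\left(N,z \right)} = -1$ ($a{\left(N,z \right)} = -1 + 0 = -1$)
$y{\left(g \right)} = -9$ ($y{\left(g \right)} = - 3 \left(- \left(-1\right) 3\right) = - 3 \left(\left(-1\right) \left(-3\right)\right) = \left(-3\right) 3 = -9$)
$\frac{X^{2}{\left(-1,-1 \right)} \left(-38\right) 43}{y{\left(118 \right)}} = \frac{\left(6 - 1\right)^{2} \left(-38\right) 43}{-9} = 5^{2} \left(-38\right) 43 \left(- \frac{1}{9}\right) = 25 \left(-38\right) 43 \left(- \frac{1}{9}\right) = \left(-950\right) 43 \left(- \frac{1}{9}\right) = \left(-40850\right) \left(- \frac{1}{9}\right) = \frac{40850}{9}$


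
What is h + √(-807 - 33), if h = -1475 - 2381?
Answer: -3856 + 2*I*√210 ≈ -3856.0 + 28.983*I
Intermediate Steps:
h = -3856
h + √(-807 - 33) = -3856 + √(-807 - 33) = -3856 + √(-840) = -3856 + 2*I*√210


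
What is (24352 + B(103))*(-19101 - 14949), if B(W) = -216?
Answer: -821830800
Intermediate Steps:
(24352 + B(103))*(-19101 - 14949) = (24352 - 216)*(-19101 - 14949) = 24136*(-34050) = -821830800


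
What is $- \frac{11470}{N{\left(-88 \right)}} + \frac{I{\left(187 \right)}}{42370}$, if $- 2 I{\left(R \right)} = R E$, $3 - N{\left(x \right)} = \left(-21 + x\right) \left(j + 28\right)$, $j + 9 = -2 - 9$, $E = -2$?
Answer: $- \frac{19432811}{1482950} \approx -13.104$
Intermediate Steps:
$j = -20$ ($j = -9 - 11 = -20$)
$N{\left(x \right)} = 171 - 8 x$ ($N{\left(x \right)} = 3 - \left(-21 + x\right) \left(-20 + 28\right) = 3 - \left(-21 + x\right) 8 = 3 - \left(-168 + 8 x\right) = 171 - 8 x$)
$I{\left(R \right)} = R$ ($I{\left(R \right)} = - \frac{R \left(-2\right)}{2} = - \frac{\left(-2\right) R}{2} = R$)
$- \frac{11470}{N{\left(-88 \right)}} + \frac{I{\left(187 \right)}}{42370} = - \frac{11470}{171 - -704} + \frac{187}{42370} = - \frac{11470}{171 + 704} + 187 \cdot \frac{1}{42370} = - \frac{11470}{875} + \frac{187}{42370} = \left(-11470\right) \frac{1}{875} + \frac{187}{42370} = - \frac{2294}{175} + \frac{187}{42370} = - \frac{19432811}{1482950}$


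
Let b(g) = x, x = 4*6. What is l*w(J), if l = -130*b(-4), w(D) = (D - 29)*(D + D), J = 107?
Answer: -52079040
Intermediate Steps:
x = 24
w(D) = 2*D*(-29 + D) (w(D) = (-29 + D)*(2*D) = 2*D*(-29 + D))
b(g) = 24
l = -3120 (l = -130*24 = -3120)
l*w(J) = -6240*107*(-29 + 107) = -6240*107*78 = -3120*16692 = -52079040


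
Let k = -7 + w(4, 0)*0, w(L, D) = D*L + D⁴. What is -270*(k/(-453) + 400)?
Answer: -16308630/151 ≈ -1.0800e+5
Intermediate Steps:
w(L, D) = D⁴ + D*L
k = -7 (k = -7 + (0*(4 + 0³))*0 = -7 + (0*(4 + 0))*0 = -7 + (0*4)*0 = -7 + 0*0 = -7 + 0 = -7)
-270*(k/(-453) + 400) = -270*(-7/(-453) + 400) = -270*(-7*(-1/453) + 400) = -270*(7/453 + 400) = -270*181207/453 = -16308630/151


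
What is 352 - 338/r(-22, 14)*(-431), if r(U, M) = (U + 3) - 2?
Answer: -138286/21 ≈ -6585.0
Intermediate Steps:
r(U, M) = 1 + U (r(U, M) = (3 + U) - 2 = 1 + U)
352 - 338/r(-22, 14)*(-431) = 352 - 338/(1 - 22)*(-431) = 352 - 338/(-21)*(-431) = 352 - 338*(-1/21)*(-431) = 352 + (338/21)*(-431) = 352 - 145678/21 = -138286/21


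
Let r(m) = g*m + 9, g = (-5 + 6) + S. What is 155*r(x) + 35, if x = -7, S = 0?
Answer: 345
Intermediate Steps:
g = 1 (g = (-5 + 6) + 0 = 1 + 0 = 1)
r(m) = 9 + m (r(m) = 1*m + 9 = m + 9 = 9 + m)
155*r(x) + 35 = 155*(9 - 7) + 35 = 155*2 + 35 = 310 + 35 = 345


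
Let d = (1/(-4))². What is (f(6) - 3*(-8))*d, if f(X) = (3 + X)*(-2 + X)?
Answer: 15/4 ≈ 3.7500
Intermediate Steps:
d = 1/16 (d = (-¼)² = 1/16 ≈ 0.062500)
f(X) = (-2 + X)*(3 + X)
(f(6) - 3*(-8))*d = ((-6 + 6 + 6²) - 3*(-8))*(1/16) = ((-6 + 6 + 36) + 24)*(1/16) = (36 + 24)*(1/16) = 60*(1/16) = 15/4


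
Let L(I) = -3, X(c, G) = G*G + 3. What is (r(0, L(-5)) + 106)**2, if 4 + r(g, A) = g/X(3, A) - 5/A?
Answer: 96721/9 ≈ 10747.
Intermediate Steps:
X(c, G) = 3 + G**2 (X(c, G) = G**2 + 3 = 3 + G**2)
r(g, A) = -4 - 5/A + g/(3 + A**2) (r(g, A) = -4 + (g/(3 + A**2) - 5/A) = -4 + (-5/A + g/(3 + A**2)) = -4 - 5/A + g/(3 + A**2))
(r(0, L(-5)) + 106)**2 = ((-4 - 5/(-3) + 0/(3 + (-3)**2)) + 106)**2 = ((-4 - 5*(-1/3) + 0/(3 + 9)) + 106)**2 = ((-4 + 5/3 + 0/12) + 106)**2 = ((-4 + 5/3 + 0*(1/12)) + 106)**2 = ((-4 + 5/3 + 0) + 106)**2 = (-7/3 + 106)**2 = (311/3)**2 = 96721/9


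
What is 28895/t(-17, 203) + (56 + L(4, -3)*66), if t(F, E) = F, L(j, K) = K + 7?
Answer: -23455/17 ≈ -1379.7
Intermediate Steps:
L(j, K) = 7 + K
28895/t(-17, 203) + (56 + L(4, -3)*66) = 28895/(-17) + (56 + (7 - 3)*66) = 28895*(-1/17) + (56 + 4*66) = -28895/17 + (56 + 264) = -28895/17 + 320 = -23455/17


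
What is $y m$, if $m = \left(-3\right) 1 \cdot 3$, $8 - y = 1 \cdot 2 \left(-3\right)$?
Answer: $-126$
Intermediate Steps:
$y = 14$ ($y = 8 - 1 \cdot 2 \left(-3\right) = 8 - 2 \left(-3\right) = 8 - -6 = 8 + 6 = 14$)
$m = -9$ ($m = \left(-3\right) 3 = -9$)
$y m = 14 \left(-9\right) = -126$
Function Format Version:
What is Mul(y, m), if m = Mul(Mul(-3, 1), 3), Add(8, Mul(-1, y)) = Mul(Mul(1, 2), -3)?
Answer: -126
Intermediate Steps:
y = 14 (y = Add(8, Mul(-1, Mul(Mul(1, 2), -3))) = Add(8, Mul(-1, Mul(2, -3))) = Add(8, Mul(-1, -6)) = Add(8, 6) = 14)
m = -9 (m = Mul(-3, 3) = -9)
Mul(y, m) = Mul(14, -9) = -126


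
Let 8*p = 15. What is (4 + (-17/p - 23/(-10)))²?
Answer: 6889/900 ≈ 7.6544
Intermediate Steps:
p = 15/8 (p = (⅛)*15 = 15/8 ≈ 1.8750)
(4 + (-17/p - 23/(-10)))² = (4 + (-17/15/8 - 23/(-10)))² = (4 + (-17*8/15 - 23*(-⅒)))² = (4 + (-136/15 + 23/10))² = (4 - 203/30)² = (-83/30)² = 6889/900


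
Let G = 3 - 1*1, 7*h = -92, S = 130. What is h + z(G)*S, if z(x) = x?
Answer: 1728/7 ≈ 246.86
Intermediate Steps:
h = -92/7 (h = (⅐)*(-92) = -92/7 ≈ -13.143)
G = 2 (G = 3 - 1 = 2)
h + z(G)*S = -92/7 + 2*130 = -92/7 + 260 = 1728/7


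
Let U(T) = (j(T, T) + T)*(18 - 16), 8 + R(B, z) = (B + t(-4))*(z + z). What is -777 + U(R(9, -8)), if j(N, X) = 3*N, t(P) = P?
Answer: -1481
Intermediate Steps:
R(B, z) = -8 + 2*z*(-4 + B) (R(B, z) = -8 + (B - 4)*(z + z) = -8 + (-4 + B)*(2*z) = -8 + 2*z*(-4 + B))
U(T) = 8*T (U(T) = (3*T + T)*(18 - 16) = (4*T)*2 = 8*T)
-777 + U(R(9, -8)) = -777 + 8*(-8 - 8*(-8) + 2*9*(-8)) = -777 + 8*(-8 + 64 - 144) = -777 + 8*(-88) = -777 - 704 = -1481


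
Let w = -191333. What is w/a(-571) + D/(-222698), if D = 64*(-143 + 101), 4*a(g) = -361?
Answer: 12174205436/5742427 ≈ 2120.0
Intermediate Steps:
a(g) = -361/4 (a(g) = (¼)*(-361) = -361/4)
D = -2688 (D = 64*(-42) = -2688)
w/a(-571) + D/(-222698) = -191333/(-361/4) - 2688/(-222698) = -191333*(-4/361) - 2688*(-1/222698) = 765332/361 + 192/15907 = 12174205436/5742427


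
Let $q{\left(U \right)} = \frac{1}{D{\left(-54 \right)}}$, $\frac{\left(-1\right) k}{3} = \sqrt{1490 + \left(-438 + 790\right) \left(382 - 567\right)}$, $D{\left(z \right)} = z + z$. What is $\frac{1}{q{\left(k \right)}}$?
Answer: $-108$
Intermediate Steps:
$D{\left(z \right)} = 2 z$
$k = - 9 i \sqrt{7070}$ ($k = - 3 \sqrt{1490 + \left(-438 + 790\right) \left(382 - 567\right)} = - 3 \sqrt{1490 + 352 \left(-185\right)} = - 3 \sqrt{1490 - 65120} = - 3 \sqrt{-63630} = - 3 \cdot 3 i \sqrt{7070} = - 9 i \sqrt{7070} \approx - 756.75 i$)
$q{\left(U \right)} = - \frac{1}{108}$ ($q{\left(U \right)} = \frac{1}{2 \left(-54\right)} = \frac{1}{-108} = - \frac{1}{108}$)
$\frac{1}{q{\left(k \right)}} = \frac{1}{- \frac{1}{108}} = -108$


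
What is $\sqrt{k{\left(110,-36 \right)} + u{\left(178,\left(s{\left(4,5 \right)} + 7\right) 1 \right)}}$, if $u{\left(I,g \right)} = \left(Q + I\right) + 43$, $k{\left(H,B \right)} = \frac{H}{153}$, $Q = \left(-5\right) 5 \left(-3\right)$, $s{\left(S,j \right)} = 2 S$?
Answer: $\frac{\sqrt{771766}}{51} \approx 17.226$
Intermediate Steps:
$Q = 75$ ($Q = \left(-25\right) \left(-3\right) = 75$)
$k{\left(H,B \right)} = \frac{H}{153}$ ($k{\left(H,B \right)} = H \frac{1}{153} = \frac{H}{153}$)
$u{\left(I,g \right)} = 118 + I$ ($u{\left(I,g \right)} = \left(75 + I\right) + 43 = 118 + I$)
$\sqrt{k{\left(110,-36 \right)} + u{\left(178,\left(s{\left(4,5 \right)} + 7\right) 1 \right)}} = \sqrt{\frac{1}{153} \cdot 110 + \left(118 + 178\right)} = \sqrt{\frac{110}{153} + 296} = \sqrt{\frac{45398}{153}} = \frac{\sqrt{771766}}{51}$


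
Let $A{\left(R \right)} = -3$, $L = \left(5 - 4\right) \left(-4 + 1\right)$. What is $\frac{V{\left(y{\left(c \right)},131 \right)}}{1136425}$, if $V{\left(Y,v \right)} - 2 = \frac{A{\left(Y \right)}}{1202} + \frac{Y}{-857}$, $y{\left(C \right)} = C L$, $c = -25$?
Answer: $\frac{1967507}{1170647302450} \approx 1.6807 \cdot 10^{-6}$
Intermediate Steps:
$L = -3$ ($L = 1 \left(-3\right) = -3$)
$y{\left(C \right)} = - 3 C$ ($y{\left(C \right)} = C \left(-3\right) = - 3 C$)
$V{\left(Y,v \right)} = \frac{2401}{1202} - \frac{Y}{857}$ ($V{\left(Y,v \right)} = 2 + \left(- \frac{3}{1202} + \frac{Y}{-857}\right) = 2 + \left(\left(-3\right) \frac{1}{1202} + Y \left(- \frac{1}{857}\right)\right) = 2 - \left(\frac{3}{1202} + \frac{Y}{857}\right) = \frac{2401}{1202} - \frac{Y}{857}$)
$\frac{V{\left(y{\left(c \right)},131 \right)}}{1136425} = \frac{\frac{2401}{1202} - \frac{\left(-3\right) \left(-25\right)}{857}}{1136425} = \left(\frac{2401}{1202} - \frac{75}{857}\right) \frac{1}{1136425} = \frac{1967507}{1030114} \cdot \frac{1}{1136425} = \frac{1967507}{1170647302450}$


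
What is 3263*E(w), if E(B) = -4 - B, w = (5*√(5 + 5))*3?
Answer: -13052 - 48945*√10 ≈ -1.6783e+5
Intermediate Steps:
w = 15*√10 (w = (5*√10)*3 = 15*√10 ≈ 47.434)
3263*E(w) = 3263*(-4 - 15*√10) = -13052 - 48945*√10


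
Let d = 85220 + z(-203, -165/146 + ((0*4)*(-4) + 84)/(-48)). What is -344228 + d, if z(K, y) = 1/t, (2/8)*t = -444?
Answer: -459998209/1776 ≈ -2.5901e+5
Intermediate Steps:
t = -1776 (t = 4*(-444) = -1776)
z(K, y) = -1/1776 (z(K, y) = 1/(-1776) = -1/1776)
d = 151350719/1776 (d = 85220 - 1/1776 = 151350719/1776 ≈ 85220.)
-344228 + d = -344228 + 151350719/1776 = -459998209/1776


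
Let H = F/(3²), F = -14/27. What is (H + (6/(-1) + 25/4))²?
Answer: 34969/944784 ≈ 0.037013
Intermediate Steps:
F = -14/27 (F = -14*1/27 = -14/27 ≈ -0.51852)
H = -14/243 (H = -14/(27*(3²)) = -14/27/9 = -14/27*⅑ = -14/243 ≈ -0.057613)
(H + (6/(-1) + 25/4))² = (-14/243 + (6/(-1) + 25/4))² = (-14/243 + (6*(-1) + 25*(¼)))² = (-14/243 + (-6 + 25/4))² = (-14/243 + ¼)² = (187/972)² = 34969/944784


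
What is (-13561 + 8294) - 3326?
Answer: -8593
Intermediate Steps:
(-13561 + 8294) - 3326 = -5267 - 3326 = -8593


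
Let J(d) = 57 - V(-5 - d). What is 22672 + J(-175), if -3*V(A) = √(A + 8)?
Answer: 22729 + √178/3 ≈ 22733.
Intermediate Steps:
V(A) = -√(8 + A)/3 (V(A) = -√(A + 8)/3 = -√(8 + A)/3)
J(d) = 57 + √(3 - d)/3 (J(d) = 57 - (-1)*√(8 + (-5 - d))/3 = 57 - (-1)*√(3 - d)/3 = 57 + √(3 - d)/3)
22672 + J(-175) = 22672 + (57 + √(3 - 1*(-175))/3) = 22672 + (57 + √(3 + 175)/3) = 22672 + (57 + √178/3) = 22729 + √178/3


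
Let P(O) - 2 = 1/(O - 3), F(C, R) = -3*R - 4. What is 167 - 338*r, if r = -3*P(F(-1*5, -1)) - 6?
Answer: 7939/2 ≈ 3969.5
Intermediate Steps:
F(C, R) = -4 - 3*R
P(O) = 2 + 1/(-3 + O) (P(O) = 2 + 1/(O - 3) = 2 + 1/(-3 + O))
r = -45/4 (r = -3*(-5 + 2*(-4 - 3*(-1)))/(-3 + (-4 - 3*(-1))) - 6 = -3*(-5 + 2*(-4 + 3))/(-3 + (-4 + 3)) - 6 = -3*(-5 + 2*(-1))/(-3 - 1) - 6 = -3*(-5 - 2)/(-4) - 6 = -(-3)*(-7)/4 - 6 = -3*7/4 - 6 = -21/4 - 6 = -45/4 ≈ -11.250)
167 - 338*r = 167 - 338*(-45/4) = 167 + 7605/2 = 7939/2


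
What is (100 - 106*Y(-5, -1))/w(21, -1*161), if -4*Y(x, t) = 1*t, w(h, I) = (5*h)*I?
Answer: -1/230 ≈ -0.0043478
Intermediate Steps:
w(h, I) = 5*I*h
Y(x, t) = -t/4
(100 - 106*Y(-5, -1))/w(21, -1*161) = (100 - (-53)*(-1)/2)/((5*(-1*161)*21)) = (100 - 106*¼)/((5*(-161)*21)) = (100 - 53/2)/(-16905) = (147/2)*(-1/16905) = -1/230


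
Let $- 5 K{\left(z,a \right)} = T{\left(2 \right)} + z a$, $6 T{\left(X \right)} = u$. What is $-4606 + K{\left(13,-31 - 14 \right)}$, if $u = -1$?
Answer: $- \frac{134669}{30} \approx -4489.0$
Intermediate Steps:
$T{\left(X \right)} = - \frac{1}{6}$ ($T{\left(X \right)} = \frac{1}{6} \left(-1\right) = - \frac{1}{6}$)
$K{\left(z,a \right)} = \frac{1}{30} - \frac{a z}{5}$ ($K{\left(z,a \right)} = - \frac{- \frac{1}{6} + z a}{5} = - \frac{- \frac{1}{6} + a z}{5} = \frac{1}{30} - \frac{a z}{5}$)
$-4606 + K{\left(13,-31 - 14 \right)} = -4606 - \left(- \frac{1}{30} + \frac{1}{5} \left(-31 - 14\right) 13\right) = -4606 - \left(- \frac{1}{30} - 117\right) = -4606 + \left(\frac{1}{30} + 117\right) = -4606 + \frac{3511}{30} = - \frac{134669}{30}$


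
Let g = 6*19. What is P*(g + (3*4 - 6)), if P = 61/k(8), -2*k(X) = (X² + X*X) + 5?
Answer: -14640/133 ≈ -110.08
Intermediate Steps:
g = 114
k(X) = -5/2 - X² (k(X) = -((X² + X*X) + 5)/2 = -((X² + X²) + 5)/2 = -(2*X² + 5)/2 = -(5 + 2*X²)/2 = -5/2 - X²)
P = -122/133 (P = 61/(-5/2 - 1*8²) = 61/(-5/2 - 1*64) = 61/(-5/2 - 64) = 61/(-133/2) = 61*(-2/133) = -122/133 ≈ -0.91729)
P*(g + (3*4 - 6)) = -122*(114 + (3*4 - 6))/133 = -122*(114 + (12 - 6))/133 = -122*(114 + 6)/133 = -122/133*120 = -14640/133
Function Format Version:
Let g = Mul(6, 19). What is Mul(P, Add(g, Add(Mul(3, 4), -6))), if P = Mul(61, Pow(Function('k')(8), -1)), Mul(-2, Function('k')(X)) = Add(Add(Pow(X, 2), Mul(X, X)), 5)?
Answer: Rational(-14640, 133) ≈ -110.08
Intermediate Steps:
g = 114
Function('k')(X) = Add(Rational(-5, 2), Mul(-1, Pow(X, 2))) (Function('k')(X) = Mul(Rational(-1, 2), Add(Add(Pow(X, 2), Mul(X, X)), 5)) = Mul(Rational(-1, 2), Add(Add(Pow(X, 2), Pow(X, 2)), 5)) = Mul(Rational(-1, 2), Add(Mul(2, Pow(X, 2)), 5)) = Mul(Rational(-1, 2), Add(5, Mul(2, Pow(X, 2)))) = Add(Rational(-5, 2), Mul(-1, Pow(X, 2))))
P = Rational(-122, 133) (P = Mul(61, Pow(Add(Rational(-5, 2), Mul(-1, Pow(8, 2))), -1)) = Mul(61, Pow(Add(Rational(-5, 2), Mul(-1, 64)), -1)) = Mul(61, Pow(Add(Rational(-5, 2), -64), -1)) = Mul(61, Pow(Rational(-133, 2), -1)) = Mul(61, Rational(-2, 133)) = Rational(-122, 133) ≈ -0.91729)
Mul(P, Add(g, Add(Mul(3, 4), -6))) = Mul(Rational(-122, 133), Add(114, Add(Mul(3, 4), -6))) = Mul(Rational(-122, 133), Add(114, Add(12, -6))) = Mul(Rational(-122, 133), Add(114, 6)) = Mul(Rational(-122, 133), 120) = Rational(-14640, 133)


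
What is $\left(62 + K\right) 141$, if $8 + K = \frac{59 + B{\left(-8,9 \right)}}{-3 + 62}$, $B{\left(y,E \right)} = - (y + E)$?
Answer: $\frac{457404}{59} \approx 7752.6$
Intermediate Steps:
$B{\left(y,E \right)} = - E - y$ ($B{\left(y,E \right)} = - (E + y) = - E - y$)
$K = - \frac{414}{59}$ ($K = -8 + \frac{59 - 1}{-3 + 62} = -8 + \frac{59 + \left(-9 + 8\right)}{59} = -8 + \left(59 - 1\right) \frac{1}{59} = -8 + 58 \cdot \frac{1}{59} = -8 + \frac{58}{59} = - \frac{414}{59} \approx -7.017$)
$\left(62 + K\right) 141 = \left(62 - \frac{414}{59}\right) 141 = \frac{3244}{59} \cdot 141 = \frac{457404}{59}$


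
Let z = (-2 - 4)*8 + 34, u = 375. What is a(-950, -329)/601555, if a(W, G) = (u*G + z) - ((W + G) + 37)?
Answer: -122147/601555 ≈ -0.20305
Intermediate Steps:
z = -14 (z = -6*8 + 34 = -48 + 34 = -14)
a(W, G) = -51 - W + 374*G (a(W, G) = (375*G - 14) - ((W + G) + 37) = (-14 + 375*G) - ((G + W) + 37) = (-14 + 375*G) - (37 + G + W) = (-14 + 375*G) + (-37 - G - W) = -51 - W + 374*G)
a(-950, -329)/601555 = (-51 - 1*(-950) + 374*(-329))/601555 = (-51 + 950 - 123046)*(1/601555) = -122147*1/601555 = -122147/601555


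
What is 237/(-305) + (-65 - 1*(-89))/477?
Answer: -35243/48495 ≈ -0.72674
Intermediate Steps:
237/(-305) + (-65 - 1*(-89))/477 = 237*(-1/305) + (-65 + 89)*(1/477) = -237/305 + 24*(1/477) = -237/305 + 8/159 = -35243/48495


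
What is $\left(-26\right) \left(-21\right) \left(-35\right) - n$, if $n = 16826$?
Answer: $-35936$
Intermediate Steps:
$\left(-26\right) \left(-21\right) \left(-35\right) - n = \left(-26\right) \left(-21\right) \left(-35\right) - 16826 = 546 \left(-35\right) - 16826 = -19110 - 16826 = -35936$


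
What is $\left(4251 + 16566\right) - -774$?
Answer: $21591$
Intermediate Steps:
$\left(4251 + 16566\right) - -774 = 20817 + \left(-51 + 825\right) = 20817 + 774 = 21591$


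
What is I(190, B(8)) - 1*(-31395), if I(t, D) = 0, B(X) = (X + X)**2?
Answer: 31395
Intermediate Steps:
B(X) = 4*X**2 (B(X) = (2*X)**2 = 4*X**2)
I(190, B(8)) - 1*(-31395) = 0 - 1*(-31395) = 0 + 31395 = 31395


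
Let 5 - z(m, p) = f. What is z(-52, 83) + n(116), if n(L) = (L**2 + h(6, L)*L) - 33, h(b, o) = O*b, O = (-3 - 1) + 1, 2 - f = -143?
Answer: 11195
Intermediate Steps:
f = 145 (f = 2 - 1*(-143) = 2 + 143 = 145)
z(m, p) = -140 (z(m, p) = 5 - 1*145 = 5 - 145 = -140)
O = -3 (O = -4 + 1 = -3)
h(b, o) = -3*b
n(L) = -33 + L**2 - 18*L (n(L) = (L**2 + (-3*6)*L) - 33 = (L**2 - 18*L) - 33 = -33 + L**2 - 18*L)
z(-52, 83) + n(116) = -140 + (-33 + 116**2 - 18*116) = -140 + (-33 + 13456 - 2088) = -140 + 11335 = 11195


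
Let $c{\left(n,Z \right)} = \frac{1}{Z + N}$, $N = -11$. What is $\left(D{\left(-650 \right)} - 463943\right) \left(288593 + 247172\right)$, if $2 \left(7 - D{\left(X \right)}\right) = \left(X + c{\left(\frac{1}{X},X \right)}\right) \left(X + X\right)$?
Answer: $- \frac{313923382767190}{661} \approx -4.7492 \cdot 10^{11}$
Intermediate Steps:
$c{\left(n,Z \right)} = \frac{1}{-11 + Z}$ ($c{\left(n,Z \right)} = \frac{1}{Z - 11} = \frac{1}{-11 + Z}$)
$D{\left(X \right)} = 7 - X \left(X + \frac{1}{-11 + X}\right)$ ($D{\left(X \right)} = 7 - \frac{\left(X + \frac{1}{-11 + X}\right) \left(X + X\right)}{2} = 7 - \frac{\left(X + \frac{1}{-11 + X}\right) 2 X}{2} = 7 - \frac{2 X \left(X + \frac{1}{-11 + X}\right)}{2} = 7 - X \left(X + \frac{1}{-11 + X}\right)$)
$\left(D{\left(-650 \right)} - 463943\right) \left(288593 + 247172\right) = \left(\frac{\left(-1\right) \left(-650\right) + \left(-11 - 650\right) \left(7 - \left(-650\right)^{2}\right)}{-11 - 650} - 463943\right) \left(288593 + 247172\right) = \left(\frac{650 - 661 \left(7 - 422500\right)}{-661} - 463943\right) 535765 = \left(- \frac{650 - 661 \left(7 - 422500\right)}{661} - 463943\right) 535765 = \left(- \frac{650 - -279267873}{661} - 463943\right) 535765 = \left(- \frac{650 + 279267873}{661} - 463943\right) 535765 = \left(\left(- \frac{1}{661}\right) 279268523 - 463943\right) 535765 = \left(- \frac{279268523}{661} - 463943\right) 535765 = \left(- \frac{585934846}{661}\right) 535765 = - \frac{313923382767190}{661}$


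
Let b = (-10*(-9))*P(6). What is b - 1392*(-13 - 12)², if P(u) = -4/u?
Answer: -870060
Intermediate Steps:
b = -60 (b = (-10*(-9))*(-4/6) = 90*(-4*⅙) = 90*(-⅔) = -60)
b - 1392*(-13 - 12)² = -60 - 1392*(-13 - 12)² = -60 - 1392*(-25)² = -60 - 1392*625 = -60 - 870000 = -870060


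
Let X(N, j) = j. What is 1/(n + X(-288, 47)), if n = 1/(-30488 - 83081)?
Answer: 113569/5337742 ≈ 0.021277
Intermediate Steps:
n = -1/113569 (n = 1/(-113569) = -1/113569 ≈ -8.8052e-6)
1/(n + X(-288, 47)) = 1/(-1/113569 + 47) = 1/(5337742/113569) = 113569/5337742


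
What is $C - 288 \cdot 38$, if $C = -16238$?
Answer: $-27182$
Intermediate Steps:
$C - 288 \cdot 38 = -16238 - 288 \cdot 38 = -16238 - 10944 = -27182$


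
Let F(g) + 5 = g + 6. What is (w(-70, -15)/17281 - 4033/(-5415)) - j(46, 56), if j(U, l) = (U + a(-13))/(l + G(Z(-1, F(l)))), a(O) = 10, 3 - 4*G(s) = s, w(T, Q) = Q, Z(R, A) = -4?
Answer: -21127912/93576615 ≈ -0.22578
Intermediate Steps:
F(g) = 1 + g (F(g) = -5 + (g + 6) = -5 + (6 + g) = 1 + g)
G(s) = ¾ - s/4
j(U, l) = (10 + U)/(7/4 + l) (j(U, l) = (U + 10)/(l + (¾ - ¼*(-4))) = (10 + U)/(l + (¾ + 1)) = (10 + U)/(l + 7/4) = (10 + U)/(7/4 + l))
(w(-70, -15)/17281 - 4033/(-5415)) - j(46, 56) = (-15/17281 - 4033/(-5415)) - 4*(10 + 46)/(7 + 4*56) = (-15*1/17281 - 4033*(-1/5415)) - 4*56/(7 + 224) = (-15/17281 + 4033/5415) - 4*56/231 = 69613048/93576615 - 4*56/231 = 69613048/93576615 - 1*32/33 = 69613048/93576615 - 32/33 = -21127912/93576615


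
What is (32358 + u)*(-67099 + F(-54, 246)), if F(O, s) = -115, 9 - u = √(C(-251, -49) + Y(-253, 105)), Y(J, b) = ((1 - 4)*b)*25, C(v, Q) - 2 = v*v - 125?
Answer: -2175515538 + 67214*√55003 ≈ -2.1598e+9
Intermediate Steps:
C(v, Q) = -123 + v² (C(v, Q) = 2 + (v*v - 125) = 2 + (v² - 125) = 2 + (-125 + v²) = -123 + v²)
Y(J, b) = -75*b (Y(J, b) = -3*b*25 = -75*b)
u = 9 - √55003 (u = 9 - √((-123 + (-251)²) - 75*105) = 9 - √((-123 + 63001) - 7875) = 9 - √(62878 - 7875) = 9 - √55003 ≈ -225.53)
(32358 + u)*(-67099 + F(-54, 246)) = (32358 + (9 - √55003))*(-67099 - 115) = (32367 - √55003)*(-67214) = -2175515538 + 67214*√55003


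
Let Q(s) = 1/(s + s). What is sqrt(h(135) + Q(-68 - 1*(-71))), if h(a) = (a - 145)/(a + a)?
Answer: sqrt(42)/18 ≈ 0.36004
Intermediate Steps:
h(a) = (-145 + a)/(2*a) (h(a) = (-145 + a)/((2*a)) = (-145 + a)*(1/(2*a)) = (-145 + a)/(2*a))
Q(s) = 1/(2*s)
sqrt(h(135) + Q(-68 - 1*(-71))) = sqrt((1/2)*(-145 + 135)/135 + 1/(2*(-68 - 1*(-71)))) = sqrt((1/2)*(1/135)*(-10) + 1/(2*(-68 + 71))) = sqrt(-1/27 + (1/2)/3) = sqrt(-1/27 + (1/2)*(1/3)) = sqrt(-1/27 + 1/6) = sqrt(7/54) = sqrt(42)/18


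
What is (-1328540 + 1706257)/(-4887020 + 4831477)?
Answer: -377717/55543 ≈ -6.8004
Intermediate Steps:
(-1328540 + 1706257)/(-4887020 + 4831477) = 377717/(-55543) = 377717*(-1/55543) = -377717/55543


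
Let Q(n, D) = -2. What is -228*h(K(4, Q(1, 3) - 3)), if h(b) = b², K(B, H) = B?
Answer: -3648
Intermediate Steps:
-228*h(K(4, Q(1, 3) - 3)) = -228*4² = -228*16 = -3648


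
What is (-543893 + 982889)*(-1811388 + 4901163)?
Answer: 1356398865900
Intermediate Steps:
(-543893 + 982889)*(-1811388 + 4901163) = 438996*3089775 = 1356398865900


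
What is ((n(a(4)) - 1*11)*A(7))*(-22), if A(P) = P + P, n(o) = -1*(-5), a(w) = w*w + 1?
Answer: 1848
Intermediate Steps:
a(w) = 1 + w² (a(w) = w² + 1 = 1 + w²)
n(o) = 5
A(P) = 2*P
((n(a(4)) - 1*11)*A(7))*(-22) = ((5 - 1*11)*(2*7))*(-22) = ((5 - 11)*14)*(-22) = -6*14*(-22) = -84*(-22) = 1848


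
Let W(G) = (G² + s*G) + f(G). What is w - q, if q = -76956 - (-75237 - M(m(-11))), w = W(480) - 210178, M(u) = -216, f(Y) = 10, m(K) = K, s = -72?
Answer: -12393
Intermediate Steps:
W(G) = 10 + G² - 72*G (W(G) = (G² - 72*G) + 10 = 10 + G² - 72*G)
w = -14328 (w = (10 + 480² - 72*480) - 210178 = (10 + 230400 - 34560) - 210178 = 195850 - 210178 = -14328)
q = -1935 (q = -76956 - (-75237 - 1*(-216)) = -76956 - (-75237 + 216) = -76956 - 1*(-75021) = -76956 + 75021 = -1935)
w - q = -14328 - 1*(-1935) = -14328 + 1935 = -12393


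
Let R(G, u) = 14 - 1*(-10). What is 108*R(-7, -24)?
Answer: 2592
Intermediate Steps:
R(G, u) = 24 (R(G, u) = 14 + 10 = 24)
108*R(-7, -24) = 108*24 = 2592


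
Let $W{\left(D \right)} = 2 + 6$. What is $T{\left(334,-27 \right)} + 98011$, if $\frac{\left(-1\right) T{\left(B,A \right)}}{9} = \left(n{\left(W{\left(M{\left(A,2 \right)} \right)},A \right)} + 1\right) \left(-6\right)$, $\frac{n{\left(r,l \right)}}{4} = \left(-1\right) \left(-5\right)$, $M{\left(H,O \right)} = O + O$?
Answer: $99145$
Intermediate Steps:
$M{\left(H,O \right)} = 2 O$
$W{\left(D \right)} = 8$
$n{\left(r,l \right)} = 20$ ($n{\left(r,l \right)} = 4 \left(\left(-1\right) \left(-5\right)\right) = 4 \cdot 5 = 20$)
$T{\left(B,A \right)} = 1134$ ($T{\left(B,A \right)} = - 9 \left(20 + 1\right) \left(-6\right) = - 9 \cdot 21 \left(-6\right) = \left(-9\right) \left(-126\right) = 1134$)
$T{\left(334,-27 \right)} + 98011 = 1134 + 98011 = 99145$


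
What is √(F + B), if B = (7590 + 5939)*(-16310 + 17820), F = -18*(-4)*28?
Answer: √20430806 ≈ 4520.0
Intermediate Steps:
F = 2016 (F = 72*28 = 2016)
B = 20428790 (B = 13529*1510 = 20428790)
√(F + B) = √(2016 + 20428790) = √20430806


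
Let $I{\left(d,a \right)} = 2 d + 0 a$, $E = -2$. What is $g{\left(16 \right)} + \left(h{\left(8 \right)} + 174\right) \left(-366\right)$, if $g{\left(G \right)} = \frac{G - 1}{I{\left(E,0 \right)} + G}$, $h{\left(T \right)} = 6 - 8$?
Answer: $- \frac{251803}{4} \approx -62951.0$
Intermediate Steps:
$I{\left(d,a \right)} = 2 d$ ($I{\left(d,a \right)} = 2 d + 0 = 2 d$)
$h{\left(T \right)} = -2$ ($h{\left(T \right)} = 6 - 8 = -2$)
$g{\left(G \right)} = \frac{-1 + G}{-4 + G}$ ($g{\left(G \right)} = \frac{G - 1}{2 \left(-2\right) + G} = \frac{-1 + G}{-4 + G}$)
$g{\left(16 \right)} + \left(h{\left(8 \right)} + 174\right) \left(-366\right) = \frac{-1 + 16}{-4 + 16} + \left(-2 + 174\right) \left(-366\right) = \frac{1}{12} \cdot 15 + 172 \left(-366\right) = \frac{1}{12} \cdot 15 - 62952 = \frac{5}{4} - 62952 = - \frac{251803}{4}$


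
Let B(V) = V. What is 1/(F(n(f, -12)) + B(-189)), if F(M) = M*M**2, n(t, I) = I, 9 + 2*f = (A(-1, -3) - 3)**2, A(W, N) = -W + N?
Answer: -1/1917 ≈ -0.00052165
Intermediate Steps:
A(W, N) = N - W
f = 8 (f = -9/2 + ((-3 - 1*(-1)) - 3)**2/2 = -9/2 + ((-3 + 1) - 3)**2/2 = -9/2 + (-2 - 3)**2/2 = -9/2 + (1/2)*(-5)**2 = -9/2 + (1/2)*25 = -9/2 + 25/2 = 8)
F(M) = M**3
1/(F(n(f, -12)) + B(-189)) = 1/((-12)**3 - 189) = 1/(-1728 - 189) = 1/(-1917) = -1/1917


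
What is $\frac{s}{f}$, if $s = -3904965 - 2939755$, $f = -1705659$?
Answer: $\frac{6844720}{1705659} \approx 4.0129$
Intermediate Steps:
$s = -6844720$ ($s = -3904965 - 2939755 = -6844720$)
$\frac{s}{f} = - \frac{6844720}{-1705659} = \left(-6844720\right) \left(- \frac{1}{1705659}\right) = \frac{6844720}{1705659}$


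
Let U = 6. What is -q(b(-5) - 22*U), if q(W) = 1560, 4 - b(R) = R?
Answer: -1560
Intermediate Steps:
b(R) = 4 - R
-q(b(-5) - 22*U) = -1*1560 = -1560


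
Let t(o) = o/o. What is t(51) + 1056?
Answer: 1057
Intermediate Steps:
t(o) = 1
t(51) + 1056 = 1 + 1056 = 1057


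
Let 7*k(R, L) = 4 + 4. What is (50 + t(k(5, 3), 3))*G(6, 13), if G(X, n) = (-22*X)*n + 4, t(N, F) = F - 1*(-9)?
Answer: -106144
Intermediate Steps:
k(R, L) = 8/7 (k(R, L) = (4 + 4)/7 = (1/7)*8 = 8/7)
t(N, F) = 9 + F (t(N, F) = F + 9 = 9 + F)
G(X, n) = 4 - 22*X*n (G(X, n) = -22*X*n + 4 = 4 - 22*X*n)
(50 + t(k(5, 3), 3))*G(6, 13) = (50 + (9 + 3))*(4 - 22*6*13) = (50 + 12)*(4 - 1716) = 62*(-1712) = -106144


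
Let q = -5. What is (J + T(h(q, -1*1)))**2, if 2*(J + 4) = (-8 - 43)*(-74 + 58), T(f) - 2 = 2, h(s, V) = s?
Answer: 166464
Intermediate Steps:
T(f) = 4 (T(f) = 2 + 2 = 4)
J = 404 (J = -4 + ((-8 - 43)*(-74 + 58))/2 = -4 + (-51*(-16))/2 = -4 + (1/2)*816 = -4 + 408 = 404)
(J + T(h(q, -1*1)))**2 = (404 + 4)**2 = 408**2 = 166464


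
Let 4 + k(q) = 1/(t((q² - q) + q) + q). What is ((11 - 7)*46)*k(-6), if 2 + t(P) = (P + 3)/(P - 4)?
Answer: -165600/217 ≈ -763.13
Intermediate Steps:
t(P) = -2 + (3 + P)/(-4 + P) (t(P) = -2 + (P + 3)/(P - 4) = -2 + (3 + P)/(-4 + P))
k(q) = -4 + 1/(q + (11 - q²)/(-4 + q²)) (k(q) = -4 + 1/((11 - ((q² - q) + q))/(-4 + ((q² - q) + q)) + q) = -4 + 1/((11 - q²)/(-4 + q²) + q) = -4 + 1/(q + (11 - q²)/(-4 + q²)))
((11 - 7)*46)*k(-6) = ((11 - 7)*46)*((-48 - 4*(-6)³ + 5*(-6)² + 16*(-6))/(11 + (-6)³ - 1*(-6)² - 4*(-6))) = (4*46)*((-48 - 4*(-216) + 5*36 - 96)/(11 - 216 - 1*36 + 24)) = 184*((-48 + 864 + 180 - 96)/(11 - 216 - 36 + 24)) = 184*(900/(-217)) = 184*(-1/217*900) = 184*(-900/217) = -165600/217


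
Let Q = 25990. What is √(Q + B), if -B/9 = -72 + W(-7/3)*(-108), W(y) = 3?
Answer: √29554 ≈ 171.91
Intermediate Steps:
B = 3564 (B = -9*(-72 + 3*(-108)) = -9*(-72 - 324) = -9*(-396) = 3564)
√(Q + B) = √(25990 + 3564) = √29554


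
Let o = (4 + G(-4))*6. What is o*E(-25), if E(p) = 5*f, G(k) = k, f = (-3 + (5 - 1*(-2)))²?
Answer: 0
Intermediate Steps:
f = 16 (f = (-3 + (5 + 2))² = (-3 + 7)² = 4² = 16)
E(p) = 80 (E(p) = 5*16 = 80)
o = 0 (o = (4 - 4)*6 = 0*6 = 0)
o*E(-25) = 0*80 = 0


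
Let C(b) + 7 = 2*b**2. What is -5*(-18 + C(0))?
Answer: 125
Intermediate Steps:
C(b) = -7 + 2*b**2
-5*(-18 + C(0)) = -5*(-18 + (-7 + 2*0**2)) = -5*(-18 + (-7 + 2*0)) = -5*(-18 + (-7 + 0)) = -5*(-18 - 7) = -5*(-25) = 125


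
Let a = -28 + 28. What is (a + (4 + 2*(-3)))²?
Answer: 4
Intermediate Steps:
a = 0
(a + (4 + 2*(-3)))² = (0 + (4 + 2*(-3)))² = (0 + (4 - 6))² = (0 - 2)² = (-2)² = 4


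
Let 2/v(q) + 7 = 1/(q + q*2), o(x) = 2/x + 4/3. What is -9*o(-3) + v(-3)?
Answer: -201/32 ≈ -6.2813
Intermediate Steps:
o(x) = 4/3 + 2/x (o(x) = 2/x + 4*(⅓) = 2/x + 4/3 = 4/3 + 2/x)
v(q) = 2/(-7 + 1/(3*q)) (v(q) = 2/(-7 + 1/(q + q*2)) = 2/(-7 + 1/(q + 2*q)) = 2/(-7 + 1/(3*q)))
-9*o(-3) + v(-3) = -9*(4/3 + 2/(-3)) - 6*(-3)/(-1 + 21*(-3)) = -9*(4/3 + 2*(-⅓)) - 6*(-3)/(-1 - 63) = -9*(4/3 - ⅔) - 6*(-3)/(-64) = -9*⅔ - 6*(-3)*(-1/64) = -6 - 9/32 = -201/32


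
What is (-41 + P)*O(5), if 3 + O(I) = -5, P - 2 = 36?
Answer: 24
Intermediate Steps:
P = 38 (P = 2 + 36 = 38)
O(I) = -8 (O(I) = -3 - 5 = -8)
(-41 + P)*O(5) = (-41 + 38)*(-8) = -3*(-8) = 24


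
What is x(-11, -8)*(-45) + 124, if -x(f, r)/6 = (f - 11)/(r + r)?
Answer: 1981/4 ≈ 495.25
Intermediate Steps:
x(f, r) = -3*(-11 + f)/r (x(f, r) = -6*(f - 11)/(r + r) = -6*(-11 + f)/(2*r) = -6*(-11 + f)*1/(2*r) = -3*(-11 + f)/r)
x(-11, -8)*(-45) + 124 = (3*(11 - 1*(-11))/(-8))*(-45) + 124 = (3*(-1/8)*(11 + 11))*(-45) + 124 = (3*(-1/8)*22)*(-45) + 124 = -33/4*(-45) + 124 = 1485/4 + 124 = 1981/4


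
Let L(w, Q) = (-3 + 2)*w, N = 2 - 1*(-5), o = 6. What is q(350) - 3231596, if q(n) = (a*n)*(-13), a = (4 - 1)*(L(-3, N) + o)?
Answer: -3354446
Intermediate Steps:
N = 7 (N = 2 + 5 = 7)
L(w, Q) = -w
a = 27 (a = (4 - 1)*(-1*(-3) + 6) = 3*(3 + 6) = 3*9 = 27)
q(n) = -351*n (q(n) = (27*n)*(-13) = -351*n)
q(350) - 3231596 = -351*350 - 3231596 = -122850 - 3231596 = -3354446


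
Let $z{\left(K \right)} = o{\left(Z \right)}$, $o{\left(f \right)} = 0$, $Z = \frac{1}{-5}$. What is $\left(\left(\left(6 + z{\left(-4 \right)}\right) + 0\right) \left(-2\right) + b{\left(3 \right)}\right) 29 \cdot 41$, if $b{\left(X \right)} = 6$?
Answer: $-7134$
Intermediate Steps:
$Z = - \frac{1}{5} \approx -0.2$
$z{\left(K \right)} = 0$
$\left(\left(\left(6 + z{\left(-4 \right)}\right) + 0\right) \left(-2\right) + b{\left(3 \right)}\right) 29 \cdot 41 = \left(\left(\left(6 + 0\right) + 0\right) \left(-2\right) + 6\right) 29 \cdot 41 = \left(\left(6 + 0\right) \left(-2\right) + 6\right) 29 \cdot 41 = \left(6 \left(-2\right) + 6\right) 29 \cdot 41 = \left(-12 + 6\right) 29 \cdot 41 = \left(-6\right) 29 \cdot 41 = \left(-174\right) 41 = -7134$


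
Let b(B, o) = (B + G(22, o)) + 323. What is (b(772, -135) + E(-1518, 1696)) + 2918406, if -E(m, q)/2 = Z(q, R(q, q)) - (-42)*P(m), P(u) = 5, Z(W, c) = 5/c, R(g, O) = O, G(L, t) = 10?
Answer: 2475389163/848 ≈ 2.9191e+6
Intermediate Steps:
E(m, q) = -420 - 10/q (E(m, q) = -2*(5/q - (-42)*5) = -2*(5/q - 1*(-210)) = -2*(5/q + 210) = -2*(210 + 5/q) = -420 - 10/q)
b(B, o) = 333 + B (b(B, o) = (B + 10) + 323 = (10 + B) + 323 = 333 + B)
(b(772, -135) + E(-1518, 1696)) + 2918406 = ((333 + 772) + (-420 - 10/1696)) + 2918406 = (1105 + (-420 - 10*1/1696)) + 2918406 = (1105 + (-420 - 5/848)) + 2918406 = (1105 - 356165/848) + 2918406 = 580875/848 + 2918406 = 2475389163/848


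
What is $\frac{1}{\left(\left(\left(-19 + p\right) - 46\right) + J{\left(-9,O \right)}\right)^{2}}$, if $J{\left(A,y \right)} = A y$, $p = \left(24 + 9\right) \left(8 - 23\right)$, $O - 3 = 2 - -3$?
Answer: $\frac{1}{399424} \approx 2.5036 \cdot 10^{-6}$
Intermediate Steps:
$O = 8$ ($O = 3 + \left(2 - -3\right) = 3 + \left(2 + 3\right) = 3 + 5 = 8$)
$p = -495$ ($p = 33 \left(-15\right) = -495$)
$\frac{1}{\left(\left(\left(-19 + p\right) - 46\right) + J{\left(-9,O \right)}\right)^{2}} = \frac{1}{\left(\left(\left(-19 - 495\right) - 46\right) - 72\right)^{2}} = \frac{1}{\left(\left(-514 - 46\right) - 72\right)^{2}} = \frac{1}{\left(-560 - 72\right)^{2}} = \frac{1}{\left(-632\right)^{2}} = \frac{1}{399424}$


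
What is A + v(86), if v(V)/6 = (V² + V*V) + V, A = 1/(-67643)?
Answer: 6038355323/67643 ≈ 89268.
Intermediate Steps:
A = -1/67643 ≈ -1.4783e-5
v(V) = 6*V + 12*V² (v(V) = 6*((V² + V*V) + V) = 6*((V² + V²) + V) = 6*(2*V² + V) = 6*(V + 2*V²) = 6*V + 12*V²)
A + v(86) = -1/67643 + 6*86*(1 + 2*86) = -1/67643 + 6*86*(1 + 172) = -1/67643 + 6*86*173 = -1/67643 + 89268 = 6038355323/67643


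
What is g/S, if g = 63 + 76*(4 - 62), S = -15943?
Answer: 4345/15943 ≈ 0.27253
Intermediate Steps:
g = -4345 (g = 63 + 76*(-58) = 63 - 4408 = -4345)
g/S = -4345/(-15943) = -4345*(-1/15943) = 4345/15943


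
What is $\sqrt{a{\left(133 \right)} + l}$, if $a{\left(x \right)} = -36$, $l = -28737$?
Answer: $3 i \sqrt{3197} \approx 169.63 i$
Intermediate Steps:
$\sqrt{a{\left(133 \right)} + l} = \sqrt{-36 - 28737} = \sqrt{-28773} = 3 i \sqrt{3197}$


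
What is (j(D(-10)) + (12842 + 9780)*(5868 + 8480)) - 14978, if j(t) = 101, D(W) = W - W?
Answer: 324565579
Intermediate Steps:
D(W) = 0
(j(D(-10)) + (12842 + 9780)*(5868 + 8480)) - 14978 = (101 + (12842 + 9780)*(5868 + 8480)) - 14978 = (101 + 22622*14348) - 14978 = (101 + 324580456) - 14978 = 324580557 - 14978 = 324565579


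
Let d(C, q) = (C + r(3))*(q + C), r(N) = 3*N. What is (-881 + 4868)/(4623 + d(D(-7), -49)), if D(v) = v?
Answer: 3987/4511 ≈ 0.88384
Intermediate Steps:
d(C, q) = (9 + C)*(C + q) (d(C, q) = (C + 3*3)*(q + C) = (C + 9)*(C + q) = (9 + C)*(C + q))
(-881 + 4868)/(4623 + d(D(-7), -49)) = (-881 + 4868)/(4623 + ((-7)**2 + 9*(-7) + 9*(-49) - 7*(-49))) = 3987/(4623 + (49 - 63 - 441 + 343)) = 3987/(4623 - 112) = 3987/4511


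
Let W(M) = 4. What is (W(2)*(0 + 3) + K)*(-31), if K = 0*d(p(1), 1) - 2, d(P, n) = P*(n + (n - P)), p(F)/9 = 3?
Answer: -310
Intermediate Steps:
p(F) = 27 (p(F) = 9*3 = 27)
d(P, n) = P*(-P + 2*n)
K = -2 (K = 0*(27*(-1*27 + 2*1)) - 2 = 0*(27*(-27 + 2)) - 2 = 0*(27*(-25)) - 2 = 0*(-675) - 2 = 0 - 2 = -2)
(W(2)*(0 + 3) + K)*(-31) = (4*(0 + 3) - 2)*(-31) = (4*3 - 2)*(-31) = (12 - 2)*(-31) = 10*(-31) = -310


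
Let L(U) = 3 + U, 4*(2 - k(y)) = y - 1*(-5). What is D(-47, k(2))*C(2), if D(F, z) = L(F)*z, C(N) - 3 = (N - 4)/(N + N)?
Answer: -55/2 ≈ -27.500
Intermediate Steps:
C(N) = 3 + (-4 + N)/(2*N) (C(N) = 3 + (N - 4)/(N + N) = 3 + (-4 + N)/((2*N)) = 3 + (-4 + N)*(1/(2*N)) = 3 + (-4 + N)/(2*N))
k(y) = ¾ - y/4 (k(y) = 2 - (y - 1*(-5))/4 = 2 - (y + 5)/4 = 2 - (5 + y)/4 = 2 + (-5/4 - y/4) = ¾ - y/4)
D(F, z) = z*(3 + F) (D(F, z) = (3 + F)*z = z*(3 + F))
D(-47, k(2))*C(2) = ((¾ - ¼*2)*(3 - 47))*(7/2 - 2/2) = ((¾ - ½)*(-44))*(7/2 - 2*½) = ((¼)*(-44))*(7/2 - 1) = -11*5/2 = -55/2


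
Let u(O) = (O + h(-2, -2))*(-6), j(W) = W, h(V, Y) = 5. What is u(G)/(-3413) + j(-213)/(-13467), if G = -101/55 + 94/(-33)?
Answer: 13794621/842652635 ≈ 0.016370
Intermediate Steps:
G = -773/165 (G = -101*1/55 + 94*(-1/33) = -101/55 - 94/33 = -773/165 ≈ -4.6848)
u(O) = -30 - 6*O (u(O) = (O + 5)*(-6) = (5 + O)*(-6) = -30 - 6*O)
u(G)/(-3413) + j(-213)/(-13467) = (-30 - 6*(-773/165))/(-3413) - 213/(-13467) = (-30 + 1546/55)*(-1/3413) - 213*(-1/13467) = -104/55*(-1/3413) + 71/4489 = 104/187715 + 71/4489 = 13794621/842652635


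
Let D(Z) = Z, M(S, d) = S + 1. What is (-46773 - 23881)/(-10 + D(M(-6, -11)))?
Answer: 70654/15 ≈ 4710.3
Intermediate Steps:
M(S, d) = 1 + S
(-46773 - 23881)/(-10 + D(M(-6, -11))) = (-46773 - 23881)/(-10 + (1 - 6)) = -70654/(-10 - 5) = -70654/(-15) = -70654*(-1/15) = 70654/15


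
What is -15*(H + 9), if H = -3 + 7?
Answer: -195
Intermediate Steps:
H = 4
-15*(H + 9) = -15*(4 + 9) = -15*13 = -195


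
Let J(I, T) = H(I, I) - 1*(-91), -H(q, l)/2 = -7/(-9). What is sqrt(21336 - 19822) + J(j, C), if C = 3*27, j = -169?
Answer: 805/9 + sqrt(1514) ≈ 128.35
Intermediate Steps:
H(q, l) = -14/9 (H(q, l) = -(-14)/(-9) = -(-14)*(-1)/9 = -2*7/9 = -14/9)
C = 81
J(I, T) = 805/9 (J(I, T) = -14/9 - 1*(-91) = -14/9 + 91 = 805/9)
sqrt(21336 - 19822) + J(j, C) = sqrt(21336 - 19822) + 805/9 = sqrt(1514) + 805/9 = 805/9 + sqrt(1514)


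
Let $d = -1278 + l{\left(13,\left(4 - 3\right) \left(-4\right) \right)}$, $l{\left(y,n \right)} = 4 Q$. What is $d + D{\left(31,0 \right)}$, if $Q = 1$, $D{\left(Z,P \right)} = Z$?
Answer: $-1243$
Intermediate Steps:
$l{\left(y,n \right)} = 4$ ($l{\left(y,n \right)} = 4 \cdot 1 = 4$)
$d = -1274$ ($d = -1278 + 4 = -1274$)
$d + D{\left(31,0 \right)} = -1274 + 31 = -1243$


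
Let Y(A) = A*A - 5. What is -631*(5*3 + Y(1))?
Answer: -6941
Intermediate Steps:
Y(A) = -5 + A² (Y(A) = A² - 5 = -5 + A²)
-631*(5*3 + Y(1)) = -631*(5*3 + (-5 + 1²)) = -631*(15 + (-5 + 1)) = -631*(15 - 4) = -631*11 = -6941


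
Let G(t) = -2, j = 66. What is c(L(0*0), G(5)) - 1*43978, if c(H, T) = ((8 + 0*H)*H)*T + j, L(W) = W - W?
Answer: -43912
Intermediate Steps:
L(W) = 0
c(H, T) = 66 + 8*H*T (c(H, T) = ((8 + 0*H)*H)*T + 66 = ((8 + 0)*H)*T + 66 = (8*H)*T + 66 = 8*H*T + 66 = 66 + 8*H*T)
c(L(0*0), G(5)) - 1*43978 = (66 + 8*0*(-2)) - 1*43978 = (66 + 0) - 43978 = 66 - 43978 = -43912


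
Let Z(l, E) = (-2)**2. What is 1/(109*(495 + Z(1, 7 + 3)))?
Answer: 1/54391 ≈ 1.8385e-5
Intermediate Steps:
Z(l, E) = 4
1/(109*(495 + Z(1, 7 + 3))) = 1/(109*(495 + 4)) = 1/(109*499) = 1/54391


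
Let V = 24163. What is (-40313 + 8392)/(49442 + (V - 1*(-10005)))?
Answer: -31921/83610 ≈ -0.38178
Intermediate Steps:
(-40313 + 8392)/(49442 + (V - 1*(-10005))) = (-40313 + 8392)/(49442 + (24163 - 1*(-10005))) = -31921/(49442 + (24163 + 10005)) = -31921/(49442 + 34168) = -31921/83610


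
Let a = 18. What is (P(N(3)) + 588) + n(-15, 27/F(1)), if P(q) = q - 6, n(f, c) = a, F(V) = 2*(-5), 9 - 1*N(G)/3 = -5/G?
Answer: 632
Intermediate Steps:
N(G) = 27 + 15/G (N(G) = 27 - (-15)/G = 27 + 15/G)
F(V) = -10
n(f, c) = 18
P(q) = -6 + q
(P(N(3)) + 588) + n(-15, 27/F(1)) = ((-6 + (27 + 15/3)) + 588) + 18 = ((-6 + (27 + 15*(⅓))) + 588) + 18 = ((-6 + (27 + 5)) + 588) + 18 = ((-6 + 32) + 588) + 18 = (26 + 588) + 18 = 614 + 18 = 632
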